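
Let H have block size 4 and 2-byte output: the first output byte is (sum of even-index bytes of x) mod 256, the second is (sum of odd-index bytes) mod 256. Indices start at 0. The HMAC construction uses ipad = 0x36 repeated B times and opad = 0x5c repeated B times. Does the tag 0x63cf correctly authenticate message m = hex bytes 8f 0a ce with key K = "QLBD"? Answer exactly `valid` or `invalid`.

Key "QLBD" = 51 4c 42 44 is exactly B = 4 bytes: K' = 51 4c 42 44.
K' ⊕ ipad = 67 7a 74 72; K' ⊕ opad = 0d 10 1e 18.
Inner hash: even-index sum = 568 mod 256 = 56; odd-index sum = 246 mod 256 = 246 → 38 f6.
Outer hash (recomputed tag): even-index sum = 99 mod 256 = 99; odd-index sum = 286 mod 256 = 30 → 63 1e.
Recomputed tag = 631e; claimed = 63cf → mismatch.

invalid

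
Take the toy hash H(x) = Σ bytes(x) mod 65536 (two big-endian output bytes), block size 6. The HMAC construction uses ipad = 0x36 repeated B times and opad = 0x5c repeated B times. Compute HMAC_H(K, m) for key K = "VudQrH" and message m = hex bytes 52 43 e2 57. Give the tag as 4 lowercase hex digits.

Key "VudQrH" = 56 75 64 51 72 48 is exactly B = 6 bytes: K' = 56 75 64 51 72 48.
K' ⊕ ipad = 60 43 52 67 44 7e.  K' ⊕ opad = 0a 29 38 0d 2e 14.
Inner input = (K'⊕ipad) ∥ m = 60 43 52 67 44 7e ∥ 52 43 e2 57.
Inner hash: sum = 96+67+82+103+68+126+82+67+226+87 = 1004 → 03 ec.
Outer input = (K'⊕opad) ∥ inner = 0a 29 38 0d 2e 14 ∥ 03 ec.
Outer hash (tag): sum = 10+41+56+13+46+20+3+236 = 425 → 01 a9.

01a9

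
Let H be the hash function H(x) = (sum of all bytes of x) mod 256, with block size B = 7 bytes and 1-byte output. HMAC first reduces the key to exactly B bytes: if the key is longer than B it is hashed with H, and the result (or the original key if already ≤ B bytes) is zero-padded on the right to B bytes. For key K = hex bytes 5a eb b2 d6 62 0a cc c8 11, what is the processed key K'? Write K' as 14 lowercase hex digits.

de000000000000

|K| = 9 > B = 7, so first hash the key.
H(K): sum = 90+235+178+214+98+10+204+200+17 = 1246; mod 256 = 222 → de.
Zero-pad H(K) = de to 7 bytes: K' = de 00 00 00 00 00 00.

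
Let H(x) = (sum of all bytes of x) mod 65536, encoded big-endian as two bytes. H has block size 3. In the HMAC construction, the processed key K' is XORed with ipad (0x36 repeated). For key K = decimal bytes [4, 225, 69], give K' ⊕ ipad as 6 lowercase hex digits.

Key decimal bytes [4, 225, 69] = 04 e1 45 is exactly B = 3 bytes: K' = 04 e1 45.
XOR each byte with 0x36: 04⊕36=32, e1⊕36=d7, 45⊕36=73.

32d773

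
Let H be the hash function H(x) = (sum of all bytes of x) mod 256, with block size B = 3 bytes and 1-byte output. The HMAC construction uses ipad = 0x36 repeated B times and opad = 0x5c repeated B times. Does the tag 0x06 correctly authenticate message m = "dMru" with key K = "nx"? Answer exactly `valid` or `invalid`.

invalid

Key "nx" = 6e 78 is 2 bytes ≤ B = 3; zero-pad to 3 bytes: K' = 6e 78 00.
K' ⊕ ipad = 58 4e 36; K' ⊕ opad = 32 24 5c.
Inner hash: sum = 88+78+54+100+77+114+117 = 628; mod 256 = 116 → 74.
Outer hash (recomputed tag): sum = 50+36+92+116 = 294; mod 256 = 38 → 26.
Recomputed tag = 26; claimed = 06 → mismatch.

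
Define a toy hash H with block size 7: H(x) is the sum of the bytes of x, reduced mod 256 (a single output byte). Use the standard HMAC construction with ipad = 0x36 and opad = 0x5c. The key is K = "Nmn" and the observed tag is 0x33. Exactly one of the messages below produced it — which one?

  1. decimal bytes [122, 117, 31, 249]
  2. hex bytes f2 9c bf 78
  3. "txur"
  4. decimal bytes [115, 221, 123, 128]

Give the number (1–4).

4

Key "Nmn" = 4e 6d 6e is 3 bytes ≤ B = 7; zero-pad to 7 bytes: K' = 4e 6d 6e 00 00 00 00.
K' ⊕ ipad = 78 5b 58 36 36 36 36; K' ⊕ opad = 12 31 32 5c 5c 5c 5c.
m1: inner = H(78 5b 58 36 36 36 36 7a 75 1f f9) = 0a; tag = H(12 31 32 5c 5c 5c 5c 0a) = ef
m2: inner = H(78 5b 58 36 36 36 36 f2 9c bf 78) = c8; tag = H(12 31 32 5c 5c 5c 5c c8) = ad
m3: inner = H(78 5b 58 36 36 36 36 74 78 75 72) = d6; tag = H(12 31 32 5c 5c 5c 5c d6) = bb
m4: inner = H(78 5b 58 36 36 36 36 73 dd 7b 80) = 4e; tag = H(12 31 32 5c 5c 5c 5c 4e) = 33 ← matches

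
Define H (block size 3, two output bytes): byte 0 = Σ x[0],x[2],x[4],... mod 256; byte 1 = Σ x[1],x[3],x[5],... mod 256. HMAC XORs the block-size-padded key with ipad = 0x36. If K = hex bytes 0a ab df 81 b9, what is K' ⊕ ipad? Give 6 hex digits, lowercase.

Key hex bytes 0a ab df 81 b9 is 5 bytes > B = 3, so hash it first: H(key) = a2 2c, then zero-pad to 3 bytes: K' = a2 2c 00.
XOR each byte with 0x36: a2⊕36=94, 2c⊕36=1a, 00⊕36=36.

941a36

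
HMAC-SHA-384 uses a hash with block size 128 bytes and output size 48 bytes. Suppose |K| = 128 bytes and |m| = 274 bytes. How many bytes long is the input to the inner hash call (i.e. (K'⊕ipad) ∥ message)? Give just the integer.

Key is 128 ≤ 128 bytes, zero-padded: |K'| = 128.
Inner input = (K'⊕ipad) ∥ m → 128 + 274 = 402 bytes.

402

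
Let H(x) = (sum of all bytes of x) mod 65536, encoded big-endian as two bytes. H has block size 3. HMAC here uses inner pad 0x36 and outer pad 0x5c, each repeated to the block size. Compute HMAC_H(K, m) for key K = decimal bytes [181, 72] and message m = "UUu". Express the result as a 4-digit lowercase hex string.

Key decimal bytes [181, 72] = b5 48 is 2 bytes ≤ B = 3; zero-pad to 3 bytes: K' = b5 48 00.
K' ⊕ ipad = 83 7e 36.  K' ⊕ opad = e9 14 5c.
Inner input = (K'⊕ipad) ∥ m = 83 7e 36 ∥ 55 55 75.
Inner hash: sum = 131+126+54+85+85+117 = 598 → 02 56.
Outer input = (K'⊕opad) ∥ inner = e9 14 5c ∥ 02 56.
Outer hash (tag): sum = 233+20+92+2+86 = 433 → 01 b1.

01b1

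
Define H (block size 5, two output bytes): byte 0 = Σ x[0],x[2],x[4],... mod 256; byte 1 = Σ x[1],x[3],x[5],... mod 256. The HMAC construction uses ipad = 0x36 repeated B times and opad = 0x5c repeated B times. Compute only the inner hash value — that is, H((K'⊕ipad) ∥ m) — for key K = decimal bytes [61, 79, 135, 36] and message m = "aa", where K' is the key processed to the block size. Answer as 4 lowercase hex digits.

53ec

Key decimal bytes [61, 79, 135, 36] = 3d 4f 87 24 is 4 bytes ≤ B = 5; zero-pad to 5 bytes: K' = 3d 4f 87 24 00.
K' ⊕ ipad = 0b 79 b1 12 36.
Inner input = 0b 79 b1 12 36 ∥ 61 61.
Inner hash: even-index sum = 339 mod 256 = 83; odd-index sum = 236 mod 256 = 236 → 53 ec.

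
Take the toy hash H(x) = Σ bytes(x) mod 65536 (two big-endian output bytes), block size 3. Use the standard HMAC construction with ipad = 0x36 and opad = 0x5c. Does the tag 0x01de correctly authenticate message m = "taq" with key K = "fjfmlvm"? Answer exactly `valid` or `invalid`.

valid

Key "fjfmlvm" = 66 6a 66 6d 6c 76 6d is 7 bytes > B = 3, so hash it first: H(key) = 02 f2, then zero-pad to 3 bytes: K' = 02 f2 00.
K' ⊕ ipad = 34 c4 36; K' ⊕ opad = 5e ae 5c.
Inner hash: sum = 52+196+54+116+97+113 = 628 → 02 74.
Outer hash (recomputed tag): sum = 94+174+92+2+116 = 478 → 01 de.
Recomputed tag = 01de; claimed = 01de → match.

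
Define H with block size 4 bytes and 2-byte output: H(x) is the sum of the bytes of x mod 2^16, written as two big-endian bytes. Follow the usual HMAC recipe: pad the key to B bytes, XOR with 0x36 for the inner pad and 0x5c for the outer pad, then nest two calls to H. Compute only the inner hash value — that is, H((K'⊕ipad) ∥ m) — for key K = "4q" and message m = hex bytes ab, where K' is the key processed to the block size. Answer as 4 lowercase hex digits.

0160

Key "4q" = 34 71 is 2 bytes ≤ B = 4; zero-pad to 4 bytes: K' = 34 71 00 00.
K' ⊕ ipad = 02 47 36 36.
Inner input = 02 47 36 36 ∥ ab.
Inner hash: sum = 2+71+54+54+171 = 352 → 01 60.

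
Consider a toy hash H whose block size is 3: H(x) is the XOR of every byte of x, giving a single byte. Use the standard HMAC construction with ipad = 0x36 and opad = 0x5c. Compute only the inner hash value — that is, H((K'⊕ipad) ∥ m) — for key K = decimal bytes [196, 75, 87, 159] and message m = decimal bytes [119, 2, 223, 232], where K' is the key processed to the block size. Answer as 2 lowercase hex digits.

33

Key decimal bytes [196, 75, 87, 159] = c4 4b 57 9f is 4 bytes > B = 3, so hash it first: H(key) = 47, then zero-pad to 3 bytes: K' = 47 00 00.
K' ⊕ ipad = 71 36 36.
Inner input = 71 36 36 ∥ 77 02 df e8.
Inner hash: XOR 71⊕36⊕36⊕77⊕02⊕df⊕e8 = 33.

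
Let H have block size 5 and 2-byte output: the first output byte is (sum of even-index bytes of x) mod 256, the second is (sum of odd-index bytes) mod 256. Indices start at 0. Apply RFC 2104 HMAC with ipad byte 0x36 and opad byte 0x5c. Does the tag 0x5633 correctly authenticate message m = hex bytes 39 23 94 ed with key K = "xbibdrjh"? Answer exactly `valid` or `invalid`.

Key "xbibdrjh" = 78 62 69 62 64 72 6a 68 is 8 bytes > B = 5, so hash it first: H(key) = af 9e, then zero-pad to 5 bytes: K' = af 9e 00 00 00.
K' ⊕ ipad = 99 a8 36 36 36; K' ⊕ opad = f3 c2 5c 5c 5c.
Inner hash: even-index sum = 533 mod 256 = 21; odd-index sum = 427 mod 256 = 171 → 15 ab.
Outer hash (recomputed tag): even-index sum = 598 mod 256 = 86; odd-index sum = 307 mod 256 = 51 → 56 33.
Recomputed tag = 5633; claimed = 5633 → match.

valid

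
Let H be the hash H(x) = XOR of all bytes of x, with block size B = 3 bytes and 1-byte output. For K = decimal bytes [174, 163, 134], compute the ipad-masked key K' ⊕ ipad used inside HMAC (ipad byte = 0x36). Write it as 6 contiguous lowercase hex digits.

Key decimal bytes [174, 163, 134] = ae a3 86 is exactly B = 3 bytes: K' = ae a3 86.
XOR each byte with 0x36: ae⊕36=98, a3⊕36=95, 86⊕36=b0.

9895b0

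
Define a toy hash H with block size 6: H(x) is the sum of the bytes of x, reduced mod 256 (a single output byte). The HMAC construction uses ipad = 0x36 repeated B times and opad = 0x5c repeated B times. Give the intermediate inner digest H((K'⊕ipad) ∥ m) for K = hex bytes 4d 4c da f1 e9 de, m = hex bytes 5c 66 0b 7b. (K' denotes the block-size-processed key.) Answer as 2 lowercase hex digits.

Key hex bytes 4d 4c da f1 e9 de is exactly B = 6 bytes: K' = 4d 4c da f1 e9 de.
K' ⊕ ipad = 7b 7a ec c7 df e8.
Inner input = 7b 7a ec c7 df e8 ∥ 5c 66 0b 7b.
Inner hash: sum = 123+122+236+199+223+232+92+102+11+123 = 1463; mod 256 = 183 → b7.

b7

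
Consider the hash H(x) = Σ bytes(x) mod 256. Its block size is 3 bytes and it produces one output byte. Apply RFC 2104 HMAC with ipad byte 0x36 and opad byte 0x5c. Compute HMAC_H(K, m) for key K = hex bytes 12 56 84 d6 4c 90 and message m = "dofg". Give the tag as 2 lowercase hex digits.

Key hex bytes 12 56 84 d6 4c 90 is 6 bytes > B = 3, so hash it first: H(key) = 9e, then zero-pad to 3 bytes: K' = 9e 00 00.
K' ⊕ ipad = a8 36 36.  K' ⊕ opad = c2 5c 5c.
Inner input = (K'⊕ipad) ∥ m = a8 36 36 ∥ 64 6f 66 67.
Inner hash: sum = 168+54+54+100+111+102+103 = 692; mod 256 = 180 → b4.
Outer input = (K'⊕opad) ∥ inner = c2 5c 5c ∥ b4.
Outer hash (tag): sum = 194+92+92+180 = 558; mod 256 = 46 → 2e.

2e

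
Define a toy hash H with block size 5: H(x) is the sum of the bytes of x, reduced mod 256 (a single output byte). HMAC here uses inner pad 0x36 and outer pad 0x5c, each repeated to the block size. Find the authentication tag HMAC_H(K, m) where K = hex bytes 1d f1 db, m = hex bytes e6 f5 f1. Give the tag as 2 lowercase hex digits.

44

Key hex bytes 1d f1 db is 3 bytes ≤ B = 5; zero-pad to 5 bytes: K' = 1d f1 db 00 00.
K' ⊕ ipad = 2b c7 ed 36 36.  K' ⊕ opad = 41 ad 87 5c 5c.
Inner input = (K'⊕ipad) ∥ m = 2b c7 ed 36 36 ∥ e6 f5 f1.
Inner hash: sum = 43+199+237+54+54+230+245+241 = 1303; mod 256 = 23 → 17.
Outer input = (K'⊕opad) ∥ inner = 41 ad 87 5c 5c ∥ 17.
Outer hash (tag): sum = 65+173+135+92+92+23 = 580; mod 256 = 68 → 44.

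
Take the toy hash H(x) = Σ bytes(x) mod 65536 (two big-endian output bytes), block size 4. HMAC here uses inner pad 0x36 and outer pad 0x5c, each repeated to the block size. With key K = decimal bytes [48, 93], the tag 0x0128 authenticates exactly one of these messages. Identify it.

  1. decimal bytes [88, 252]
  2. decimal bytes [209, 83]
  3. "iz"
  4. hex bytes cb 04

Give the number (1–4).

2

Key decimal bytes [48, 93] = 30 5d is 2 bytes ≤ B = 4; zero-pad to 4 bytes: K' = 30 5d 00 00.
K' ⊕ ipad = 06 6b 36 36; K' ⊕ opad = 6c 01 5c 5c.
m1: inner = H(06 6b 36 36 58 fc) = 02 31; tag = H(6c 01 5c 5c 02 31) = 0158
m2: inner = H(06 6b 36 36 d1 53) = 02 01; tag = H(6c 01 5c 5c 02 01) = 0128 ← matches
m3: inner = H(06 6b 36 36 69 7a) = 01 c0; tag = H(6c 01 5c 5c 01 c0) = 01e6
m4: inner = H(06 6b 36 36 cb 04) = 01 ac; tag = H(6c 01 5c 5c 01 ac) = 01d2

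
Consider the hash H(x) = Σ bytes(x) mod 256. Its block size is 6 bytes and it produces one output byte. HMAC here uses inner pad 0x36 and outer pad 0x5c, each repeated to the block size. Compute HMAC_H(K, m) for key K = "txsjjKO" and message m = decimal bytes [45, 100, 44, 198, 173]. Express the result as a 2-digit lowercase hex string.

Key "txsjjKO" = 74 78 73 6a 6a 4b 4f is 7 bytes > B = 6, so hash it first: H(key) = cd, then zero-pad to 6 bytes: K' = cd 00 00 00 00 00.
K' ⊕ ipad = fb 36 36 36 36 36.  K' ⊕ opad = 91 5c 5c 5c 5c 5c.
Inner input = (K'⊕ipad) ∥ m = fb 36 36 36 36 36 ∥ 2d 64 2c c6 ad.
Inner hash: sum = 251+54+54+54+54+54+45+100+44+198+173 = 1081; mod 256 = 57 → 39.
Outer input = (K'⊕opad) ∥ inner = 91 5c 5c 5c 5c 5c ∥ 39.
Outer hash (tag): sum = 145+92+92+92+92+92+57 = 662; mod 256 = 150 → 96.

96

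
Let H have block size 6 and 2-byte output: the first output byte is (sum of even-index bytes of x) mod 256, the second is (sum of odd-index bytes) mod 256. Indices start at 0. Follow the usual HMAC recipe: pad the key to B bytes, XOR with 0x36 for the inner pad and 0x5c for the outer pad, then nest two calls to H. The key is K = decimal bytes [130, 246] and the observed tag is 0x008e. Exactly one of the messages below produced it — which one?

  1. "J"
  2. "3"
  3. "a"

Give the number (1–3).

Key decimal bytes [130, 246] = 82 f6 is 2 bytes ≤ B = 6; zero-pad to 6 bytes: K' = 82 f6 00 00 00 00.
K' ⊕ ipad = b4 c0 36 36 36 36; K' ⊕ opad = de aa 5c 5c 5c 5c.
m1: inner = H(b4 c0 36 36 36 36 4a) = 6a 2c; tag = H(de aa 5c 5c 5c 5c 6a 2c) = 008e ← matches
m2: inner = H(b4 c0 36 36 36 36 33) = 53 2c; tag = H(de aa 5c 5c 5c 5c 53 2c) = e98e
m3: inner = H(b4 c0 36 36 36 36 61) = 81 2c; tag = H(de aa 5c 5c 5c 5c 81 2c) = 178e

1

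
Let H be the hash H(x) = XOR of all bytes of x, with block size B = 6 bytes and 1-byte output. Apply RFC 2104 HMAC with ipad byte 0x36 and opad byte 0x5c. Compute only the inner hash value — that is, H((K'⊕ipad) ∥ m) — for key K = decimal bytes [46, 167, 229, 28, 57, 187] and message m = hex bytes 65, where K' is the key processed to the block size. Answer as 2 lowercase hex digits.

97

Key decimal bytes [46, 167, 229, 28, 57, 187] = 2e a7 e5 1c 39 bb is exactly B = 6 bytes: K' = 2e a7 e5 1c 39 bb.
K' ⊕ ipad = 18 91 d3 2a 0f 8d.
Inner input = 18 91 d3 2a 0f 8d ∥ 65.
Inner hash: XOR 18⊕91⊕d3⊕2a⊕0f⊕8d⊕65 = 97.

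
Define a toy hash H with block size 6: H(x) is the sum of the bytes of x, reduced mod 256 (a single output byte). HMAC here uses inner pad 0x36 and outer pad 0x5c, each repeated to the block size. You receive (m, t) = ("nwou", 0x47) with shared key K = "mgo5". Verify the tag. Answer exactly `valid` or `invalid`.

invalid

Key "mgo5" = 6d 67 6f 35 is 4 bytes ≤ B = 6; zero-pad to 6 bytes: K' = 6d 67 6f 35 00 00.
K' ⊕ ipad = 5b 51 59 03 36 36; K' ⊕ opad = 31 3b 33 69 5c 5c.
Inner hash: sum = 91+81+89+3+54+54+110+119+111+117 = 829; mod 256 = 61 → 3d.
Outer hash (recomputed tag): sum = 49+59+51+105+92+92+61 = 509; mod 256 = 253 → fd.
Recomputed tag = fd; claimed = 47 → mismatch.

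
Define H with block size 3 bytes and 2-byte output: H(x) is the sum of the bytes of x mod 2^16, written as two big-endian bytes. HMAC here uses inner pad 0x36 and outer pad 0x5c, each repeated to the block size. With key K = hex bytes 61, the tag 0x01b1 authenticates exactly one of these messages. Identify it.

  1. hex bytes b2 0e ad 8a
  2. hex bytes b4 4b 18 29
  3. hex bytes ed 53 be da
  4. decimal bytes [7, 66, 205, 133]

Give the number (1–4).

1

Key hex bytes 61 is 1 byte ≤ B = 3; zero-pad to 3 bytes: K' = 61 00 00.
K' ⊕ ipad = 57 36 36; K' ⊕ opad = 3d 5c 5c.
m1: inner = H(57 36 36 b2 0e ad 8a) = 02 ba; tag = H(3d 5c 5c 02 ba) = 01b1 ← matches
m2: inner = H(57 36 36 b4 4b 18 29) = 02 03; tag = H(3d 5c 5c 02 03) = 00fa
m3: inner = H(57 36 36 ed 53 be da) = 03 9b; tag = H(3d 5c 5c 03 9b) = 0193
m4: inner = H(57 36 36 07 42 cd 85) = 02 5e; tag = H(3d 5c 5c 02 5e) = 0155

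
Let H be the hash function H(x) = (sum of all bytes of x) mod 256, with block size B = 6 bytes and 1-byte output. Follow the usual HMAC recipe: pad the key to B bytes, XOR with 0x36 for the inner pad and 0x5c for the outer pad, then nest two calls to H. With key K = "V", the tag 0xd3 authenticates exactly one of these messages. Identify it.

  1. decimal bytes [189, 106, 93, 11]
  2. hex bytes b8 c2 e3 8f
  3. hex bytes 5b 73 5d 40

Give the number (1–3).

1

Key "V" = 56 is 1 byte ≤ B = 6; zero-pad to 6 bytes: K' = 56 00 00 00 00 00.
K' ⊕ ipad = 60 36 36 36 36 36; K' ⊕ opad = 0a 5c 5c 5c 5c 5c.
m1: inner = H(60 36 36 36 36 36 bd 6a 5d 0b) = fd; tag = H(0a 5c 5c 5c 5c 5c fd) = d3 ← matches
m2: inner = H(60 36 36 36 36 36 b8 c2 e3 8f) = 5a; tag = H(0a 5c 5c 5c 5c 5c 5a) = 30
m3: inner = H(60 36 36 36 36 36 5b 73 5d 40) = d9; tag = H(0a 5c 5c 5c 5c 5c d9) = af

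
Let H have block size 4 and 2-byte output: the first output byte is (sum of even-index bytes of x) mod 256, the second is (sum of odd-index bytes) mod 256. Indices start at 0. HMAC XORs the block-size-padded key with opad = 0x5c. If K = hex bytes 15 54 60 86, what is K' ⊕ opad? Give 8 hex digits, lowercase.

49083cda

Key hex bytes 15 54 60 86 is exactly B = 4 bytes: K' = 15 54 60 86.
XOR each byte with 0x5c: 15⊕5c=49, 54⊕5c=08, 60⊕5c=3c, 86⊕5c=da.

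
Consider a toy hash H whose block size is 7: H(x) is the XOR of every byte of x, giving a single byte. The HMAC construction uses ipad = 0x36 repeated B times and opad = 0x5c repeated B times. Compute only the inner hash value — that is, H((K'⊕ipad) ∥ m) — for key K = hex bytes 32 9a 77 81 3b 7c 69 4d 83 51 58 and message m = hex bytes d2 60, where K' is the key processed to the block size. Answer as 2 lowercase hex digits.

33

Key hex bytes 32 9a 77 81 3b 7c 69 4d 83 51 58 is 11 bytes > B = 7, so hash it first: H(key) = b7, then zero-pad to 7 bytes: K' = b7 00 00 00 00 00 00.
K' ⊕ ipad = 81 36 36 36 36 36 36.
Inner input = 81 36 36 36 36 36 36 ∥ d2 60.
Inner hash: XOR 81⊕36⊕36⊕36⊕36⊕36⊕36⊕d2⊕60 = 33.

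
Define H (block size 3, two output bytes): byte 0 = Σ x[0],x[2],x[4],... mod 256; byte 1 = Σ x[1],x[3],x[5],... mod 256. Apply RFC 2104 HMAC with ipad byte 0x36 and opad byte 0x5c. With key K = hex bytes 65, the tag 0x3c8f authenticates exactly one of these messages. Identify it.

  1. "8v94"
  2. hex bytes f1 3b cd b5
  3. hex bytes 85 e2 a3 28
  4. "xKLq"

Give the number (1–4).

Key hex bytes 65 is 1 byte ≤ B = 3; zero-pad to 3 bytes: K' = 65 00 00.
K' ⊕ ipad = 53 36 36; K' ⊕ opad = 39 5c 5c.
m1: inner = H(53 36 36 38 76 39 34) = 33 a7; tag = H(39 5c 5c 33 a7) = 3c8f ← matches
m2: inner = H(53 36 36 f1 3b cd b5) = 79 f4; tag = H(39 5c 5c 79 f4) = 89d5
m3: inner = H(53 36 36 85 e2 a3 28) = 93 5e; tag = H(39 5c 5c 93 5e) = f3ef
m4: inner = H(53 36 36 78 4b 4c 71) = 45 fa; tag = H(39 5c 5c 45 fa) = 8fa1

1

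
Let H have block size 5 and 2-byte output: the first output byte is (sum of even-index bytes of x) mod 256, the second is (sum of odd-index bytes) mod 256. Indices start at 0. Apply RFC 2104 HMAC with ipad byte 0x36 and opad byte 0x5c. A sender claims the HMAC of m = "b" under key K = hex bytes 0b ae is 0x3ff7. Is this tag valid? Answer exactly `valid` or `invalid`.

valid

Key hex bytes 0b ae is 2 bytes ≤ B = 5; zero-pad to 5 bytes: K' = 0b ae 00 00 00.
K' ⊕ ipad = 3d 98 36 36 36; K' ⊕ opad = 57 f2 5c 5c 5c.
Inner hash: even-index sum = 169 mod 256 = 169; odd-index sum = 304 mod 256 = 48 → a9 30.
Outer hash (recomputed tag): even-index sum = 319 mod 256 = 63; odd-index sum = 503 mod 256 = 247 → 3f f7.
Recomputed tag = 3ff7; claimed = 3ff7 → match.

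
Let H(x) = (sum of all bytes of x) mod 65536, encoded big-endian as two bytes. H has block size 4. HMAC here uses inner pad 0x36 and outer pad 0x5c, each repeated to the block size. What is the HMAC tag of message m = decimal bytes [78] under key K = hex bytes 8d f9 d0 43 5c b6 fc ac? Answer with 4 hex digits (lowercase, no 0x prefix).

0173

Key hex bytes 8d f9 d0 43 5c b6 fc ac is 8 bytes > B = 4, so hash it first: H(key) = 05 53, then zero-pad to 4 bytes: K' = 05 53 00 00.
K' ⊕ ipad = 33 65 36 36.  K' ⊕ opad = 59 0f 5c 5c.
Inner input = (K'⊕ipad) ∥ m = 33 65 36 36 ∥ 4e.
Inner hash: sum = 51+101+54+54+78 = 338 → 01 52.
Outer input = (K'⊕opad) ∥ inner = 59 0f 5c 5c ∥ 01 52.
Outer hash (tag): sum = 89+15+92+92+1+82 = 371 → 01 73.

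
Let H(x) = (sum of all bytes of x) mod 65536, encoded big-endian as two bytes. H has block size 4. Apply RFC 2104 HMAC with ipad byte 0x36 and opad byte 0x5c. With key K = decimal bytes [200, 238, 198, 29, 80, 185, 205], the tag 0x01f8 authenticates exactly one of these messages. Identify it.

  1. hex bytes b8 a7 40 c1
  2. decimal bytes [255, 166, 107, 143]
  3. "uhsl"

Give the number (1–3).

Key decimal bytes [200, 238, 198, 29, 80, 185, 205] = c8 ee c6 1d 50 b9 cd is 7 bytes > B = 4, so hash it first: H(key) = 04 6f, then zero-pad to 4 bytes: K' = 04 6f 00 00.
K' ⊕ ipad = 32 59 36 36; K' ⊕ opad = 58 33 5c 5c.
m1: inner = H(32 59 36 36 b8 a7 40 c1) = 03 57; tag = H(58 33 5c 5c 03 57) = 019d
m2: inner = H(32 59 36 36 ff a6 6b 8f) = 03 96; tag = H(58 33 5c 5c 03 96) = 01dc
m3: inner = H(32 59 36 36 75 68 73 6c) = 02 b3; tag = H(58 33 5c 5c 02 b3) = 01f8 ← matches

3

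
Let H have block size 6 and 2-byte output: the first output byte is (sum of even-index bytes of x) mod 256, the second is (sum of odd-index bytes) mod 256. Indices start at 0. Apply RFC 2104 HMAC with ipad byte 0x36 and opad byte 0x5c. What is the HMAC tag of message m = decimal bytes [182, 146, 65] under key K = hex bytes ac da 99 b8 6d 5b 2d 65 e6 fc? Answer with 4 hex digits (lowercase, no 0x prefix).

Key hex bytes ac da 99 b8 6d 5b 2d 65 e6 fc is 10 bytes > B = 6, so hash it first: H(key) = c5 4e, then zero-pad to 6 bytes: K' = c5 4e 00 00 00 00.
K' ⊕ ipad = f3 78 36 36 36 36.  K' ⊕ opad = 99 12 5c 5c 5c 5c.
Inner input = (K'⊕ipad) ∥ m = f3 78 36 36 36 36 ∥ b6 92 41.
Inner hash: even-index sum = 598 mod 256 = 86; odd-index sum = 374 mod 256 = 118 → 56 76.
Outer input = (K'⊕opad) ∥ inner = 99 12 5c 5c 5c 5c ∥ 56 76.
Outer hash (tag): even-index sum = 423 mod 256 = 167; odd-index sum = 320 mod 256 = 64 → a7 40.

a740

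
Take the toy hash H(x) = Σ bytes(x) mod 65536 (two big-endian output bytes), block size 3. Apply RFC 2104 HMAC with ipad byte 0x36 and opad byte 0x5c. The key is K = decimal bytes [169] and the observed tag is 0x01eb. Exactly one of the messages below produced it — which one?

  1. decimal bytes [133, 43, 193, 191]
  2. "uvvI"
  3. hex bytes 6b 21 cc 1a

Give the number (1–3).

1

Key decimal bytes [169] = a9 is 1 byte ≤ B = 3; zero-pad to 3 bytes: K' = a9 00 00.
K' ⊕ ipad = 9f 36 36; K' ⊕ opad = f5 5c 5c.
m1: inner = H(9f 36 36 85 2b c1 bf) = 03 3b; tag = H(f5 5c 5c 03 3b) = 01eb ← matches
m2: inner = H(9f 36 36 75 76 76 49) = 02 b5; tag = H(f5 5c 5c 02 b5) = 0264
m3: inner = H(9f 36 36 6b 21 cc 1a) = 02 7d; tag = H(f5 5c 5c 02 7d) = 022c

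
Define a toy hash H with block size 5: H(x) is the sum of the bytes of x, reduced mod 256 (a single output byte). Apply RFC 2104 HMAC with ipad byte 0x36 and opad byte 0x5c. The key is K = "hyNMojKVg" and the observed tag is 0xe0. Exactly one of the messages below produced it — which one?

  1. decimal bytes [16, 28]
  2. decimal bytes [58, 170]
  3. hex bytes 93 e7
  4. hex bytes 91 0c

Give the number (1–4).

1

Key "hyNMojKVg" = 68 79 4e 4d 6f 6a 4b 56 67 is 9 bytes > B = 5, so hash it first: H(key) = 5d, then zero-pad to 5 bytes: K' = 5d 00 00 00 00.
K' ⊕ ipad = 6b 36 36 36 36; K' ⊕ opad = 01 5c 5c 5c 5c.
m1: inner = H(6b 36 36 36 36 10 1c) = 6f; tag = H(01 5c 5c 5c 5c 6f) = e0 ← matches
m2: inner = H(6b 36 36 36 36 3a aa) = 27; tag = H(01 5c 5c 5c 5c 27) = 98
m3: inner = H(6b 36 36 36 36 93 e7) = bd; tag = H(01 5c 5c 5c 5c bd) = 2e
m4: inner = H(6b 36 36 36 36 91 0c) = e0; tag = H(01 5c 5c 5c 5c e0) = 51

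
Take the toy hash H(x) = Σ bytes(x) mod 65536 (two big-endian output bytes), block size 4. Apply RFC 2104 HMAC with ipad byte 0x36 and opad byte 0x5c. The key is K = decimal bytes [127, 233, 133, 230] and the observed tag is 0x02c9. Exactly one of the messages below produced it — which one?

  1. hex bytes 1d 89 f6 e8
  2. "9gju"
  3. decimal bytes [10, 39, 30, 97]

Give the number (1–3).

Key decimal bytes [127, 233, 133, 230] = 7f e9 85 e6 is exactly B = 4 bytes: K' = 7f e9 85 e6.
K' ⊕ ipad = 49 df b3 d0; K' ⊕ opad = 23 b5 d9 ba.
m1: inner = H(49 df b3 d0 1d 89 f6 e8) = 05 2f; tag = H(23 b5 d9 ba 05 2f) = 029f
m2: inner = H(49 df b3 d0 39 67 6a 75) = 04 2a; tag = H(23 b5 d9 ba 04 2a) = 0299
m3: inner = H(49 df b3 d0 0a 27 1e 61) = 03 5b; tag = H(23 b5 d9 ba 03 5b) = 02c9 ← matches

3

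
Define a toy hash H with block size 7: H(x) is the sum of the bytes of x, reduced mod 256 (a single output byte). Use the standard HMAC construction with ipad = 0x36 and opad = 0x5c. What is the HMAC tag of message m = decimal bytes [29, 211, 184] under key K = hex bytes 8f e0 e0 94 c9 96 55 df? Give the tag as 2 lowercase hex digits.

7e

Key hex bytes 8f e0 e0 94 c9 96 55 df is 8 bytes > B = 7, so hash it first: H(key) = 76, then zero-pad to 7 bytes: K' = 76 00 00 00 00 00 00.
K' ⊕ ipad = 40 36 36 36 36 36 36.  K' ⊕ opad = 2a 5c 5c 5c 5c 5c 5c.
Inner input = (K'⊕ipad) ∥ m = 40 36 36 36 36 36 36 ∥ 1d d3 b8.
Inner hash: sum = 64+54+54+54+54+54+54+29+211+184 = 812; mod 256 = 44 → 2c.
Outer input = (K'⊕opad) ∥ inner = 2a 5c 5c 5c 5c 5c 5c ∥ 2c.
Outer hash (tag): sum = 42+92+92+92+92+92+92+44 = 638; mod 256 = 126 → 7e.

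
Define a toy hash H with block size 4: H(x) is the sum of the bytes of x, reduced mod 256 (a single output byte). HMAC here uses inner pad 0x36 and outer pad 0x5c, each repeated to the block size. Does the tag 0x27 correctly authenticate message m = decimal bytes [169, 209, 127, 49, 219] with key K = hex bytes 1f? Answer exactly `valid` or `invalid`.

Key hex bytes 1f is 1 byte ≤ B = 4; zero-pad to 4 bytes: K' = 1f 00 00 00.
K' ⊕ ipad = 29 36 36 36; K' ⊕ opad = 43 5c 5c 5c.
Inner hash: sum = 41+54+54+54+169+209+127+49+219 = 976; mod 256 = 208 → d0.
Outer hash (recomputed tag): sum = 67+92+92+92+208 = 551; mod 256 = 39 → 27.
Recomputed tag = 27; claimed = 27 → match.

valid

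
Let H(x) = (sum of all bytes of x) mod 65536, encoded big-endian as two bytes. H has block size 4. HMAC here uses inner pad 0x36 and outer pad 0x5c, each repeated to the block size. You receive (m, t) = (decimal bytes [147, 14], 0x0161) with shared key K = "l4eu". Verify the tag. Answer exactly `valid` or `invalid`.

invalid

Key "l4eu" = 6c 34 65 75 is exactly B = 4 bytes: K' = 6c 34 65 75.
K' ⊕ ipad = 5a 02 53 43; K' ⊕ opad = 30 68 39 29.
Inner hash: sum = 90+2+83+67+147+14 = 403 → 01 93.
Outer hash (recomputed tag): sum = 48+104+57+41+1+147 = 398 → 01 8e.
Recomputed tag = 018e; claimed = 0161 → mismatch.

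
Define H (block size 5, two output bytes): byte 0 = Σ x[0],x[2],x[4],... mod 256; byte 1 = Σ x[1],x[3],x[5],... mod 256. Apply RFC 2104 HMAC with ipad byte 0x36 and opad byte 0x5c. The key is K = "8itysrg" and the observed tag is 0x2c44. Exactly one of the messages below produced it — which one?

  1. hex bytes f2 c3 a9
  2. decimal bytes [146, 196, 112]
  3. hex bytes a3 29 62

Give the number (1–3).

2

Key "8itysrg" = 38 69 74 79 73 72 67 is 7 bytes > B = 5, so hash it first: H(key) = 86 54, then zero-pad to 5 bytes: K' = 86 54 00 00 00.
K' ⊕ ipad = b0 62 36 36 36; K' ⊕ opad = da 08 5c 5c 5c.
m1: inner = H(b0 62 36 36 36 f2 c3 a9) = df 33; tag = H(da 08 5c 5c 5c df 33) = c543
m2: inner = H(b0 62 36 36 36 92 c4 70) = e0 9a; tag = H(da 08 5c 5c 5c e0 9a) = 2c44 ← matches
m3: inner = H(b0 62 36 36 36 a3 29 62) = 45 9d; tag = H(da 08 5c 5c 5c 45 9d) = 2fa9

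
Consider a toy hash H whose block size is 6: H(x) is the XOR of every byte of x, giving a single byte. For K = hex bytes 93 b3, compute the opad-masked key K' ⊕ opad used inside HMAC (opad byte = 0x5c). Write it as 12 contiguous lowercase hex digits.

Key hex bytes 93 b3 is 2 bytes ≤ B = 6; zero-pad to 6 bytes: K' = 93 b3 00 00 00 00.
XOR each byte with 0x5c: 93⊕5c=cf, b3⊕5c=ef, 00⊕5c=5c, 00⊕5c=5c, 00⊕5c=5c, 00⊕5c=5c.

cfef5c5c5c5c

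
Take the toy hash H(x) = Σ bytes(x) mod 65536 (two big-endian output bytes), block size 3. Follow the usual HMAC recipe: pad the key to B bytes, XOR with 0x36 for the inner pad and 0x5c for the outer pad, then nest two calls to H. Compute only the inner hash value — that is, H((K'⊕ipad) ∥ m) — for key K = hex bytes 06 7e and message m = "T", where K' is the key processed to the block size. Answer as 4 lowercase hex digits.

0102

Key hex bytes 06 7e is 2 bytes ≤ B = 3; zero-pad to 3 bytes: K' = 06 7e 00.
K' ⊕ ipad = 30 48 36.
Inner input = 30 48 36 ∥ 54.
Inner hash: sum = 48+72+54+84 = 258 → 01 02.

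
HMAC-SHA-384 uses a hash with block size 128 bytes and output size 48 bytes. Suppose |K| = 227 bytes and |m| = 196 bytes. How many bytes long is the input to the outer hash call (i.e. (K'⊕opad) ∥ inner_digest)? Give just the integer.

Key is 227 > 128 bytes, so it is hashed to 48 bytes then zero-padded to 128: |K'| = 128.
Outer input = (K'⊕opad) ∥ H(inner) → 128 + 48 = 176 bytes.

176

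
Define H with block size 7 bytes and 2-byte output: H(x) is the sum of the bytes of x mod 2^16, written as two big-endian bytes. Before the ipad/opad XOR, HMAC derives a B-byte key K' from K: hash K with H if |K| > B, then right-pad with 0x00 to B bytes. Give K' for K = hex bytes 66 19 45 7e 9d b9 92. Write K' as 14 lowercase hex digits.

Key hex bytes 66 19 45 7e 9d b9 92 is exactly B = 7 bytes: K' = 66 19 45 7e 9d b9 92.

6619457e9db992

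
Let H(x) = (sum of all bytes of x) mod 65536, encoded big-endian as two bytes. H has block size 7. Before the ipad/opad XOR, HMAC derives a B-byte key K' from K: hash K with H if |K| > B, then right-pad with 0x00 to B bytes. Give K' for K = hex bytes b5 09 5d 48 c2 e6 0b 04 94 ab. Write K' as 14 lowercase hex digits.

|K| = 10 > B = 7, so first hash the key.
H(K): sum = 181+9+93+72+194+230+11+4+148+171 = 1113 → 04 59.
Zero-pad H(K) = 04 59 to 7 bytes: K' = 04 59 00 00 00 00 00.

04590000000000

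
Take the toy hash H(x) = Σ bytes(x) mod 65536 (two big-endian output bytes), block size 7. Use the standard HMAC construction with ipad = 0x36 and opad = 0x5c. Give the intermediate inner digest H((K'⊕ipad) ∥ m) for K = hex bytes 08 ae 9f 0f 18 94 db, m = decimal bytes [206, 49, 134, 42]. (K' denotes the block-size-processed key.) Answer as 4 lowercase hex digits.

0524

Key hex bytes 08 ae 9f 0f 18 94 db is exactly B = 7 bytes: K' = 08 ae 9f 0f 18 94 db.
K' ⊕ ipad = 3e 98 a9 39 2e a2 ed.
Inner input = 3e 98 a9 39 2e a2 ed ∥ ce 31 86 2a.
Inner hash: sum = 62+152+169+57+46+162+237+206+49+134+42 = 1316 → 05 24.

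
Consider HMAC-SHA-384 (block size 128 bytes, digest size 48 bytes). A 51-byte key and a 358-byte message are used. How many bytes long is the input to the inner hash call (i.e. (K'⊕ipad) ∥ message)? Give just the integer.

Key is 51 ≤ 128 bytes, zero-padded: |K'| = 128.
Inner input = (K'⊕ipad) ∥ m → 128 + 358 = 486 bytes.

486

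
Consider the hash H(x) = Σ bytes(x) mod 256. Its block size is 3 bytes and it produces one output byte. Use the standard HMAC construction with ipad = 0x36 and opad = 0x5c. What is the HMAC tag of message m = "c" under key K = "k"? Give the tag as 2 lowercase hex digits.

Key "k" = 6b is 1 byte ≤ B = 3; zero-pad to 3 bytes: K' = 6b 00 00.
K' ⊕ ipad = 5d 36 36.  K' ⊕ opad = 37 5c 5c.
Inner input = (K'⊕ipad) ∥ m = 5d 36 36 ∥ 63.
Inner hash: sum = 93+54+54+99 = 300; mod 256 = 44 → 2c.
Outer input = (K'⊕opad) ∥ inner = 37 5c 5c ∥ 2c.
Outer hash (tag): sum = 55+92+92+44 = 283; mod 256 = 27 → 1b.

1b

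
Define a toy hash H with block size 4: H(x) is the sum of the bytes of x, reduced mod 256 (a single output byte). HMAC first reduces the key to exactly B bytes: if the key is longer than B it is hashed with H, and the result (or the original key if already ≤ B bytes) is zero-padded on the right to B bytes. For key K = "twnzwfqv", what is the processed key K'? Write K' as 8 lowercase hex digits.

97000000

|K| = 8 > B = 4, so first hash the key.
H(K): sum = 116+119+110+122+119+102+113+118 = 919; mod 256 = 151 → 97.
Zero-pad H(K) = 97 to 4 bytes: K' = 97 00 00 00.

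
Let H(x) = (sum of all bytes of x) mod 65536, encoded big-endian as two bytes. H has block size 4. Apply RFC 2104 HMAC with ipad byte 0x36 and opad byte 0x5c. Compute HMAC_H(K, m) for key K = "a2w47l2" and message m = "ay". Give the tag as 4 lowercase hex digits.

0205

Key "a2w47l2" = 61 32 77 34 37 6c 32 is 7 bytes > B = 4, so hash it first: H(key) = 02 13, then zero-pad to 4 bytes: K' = 02 13 00 00.
K' ⊕ ipad = 34 25 36 36.  K' ⊕ opad = 5e 4f 5c 5c.
Inner input = (K'⊕ipad) ∥ m = 34 25 36 36 ∥ 61 79.
Inner hash: sum = 52+37+54+54+97+121 = 415 → 01 9f.
Outer input = (K'⊕opad) ∥ inner = 5e 4f 5c 5c ∥ 01 9f.
Outer hash (tag): sum = 94+79+92+92+1+159 = 517 → 02 05.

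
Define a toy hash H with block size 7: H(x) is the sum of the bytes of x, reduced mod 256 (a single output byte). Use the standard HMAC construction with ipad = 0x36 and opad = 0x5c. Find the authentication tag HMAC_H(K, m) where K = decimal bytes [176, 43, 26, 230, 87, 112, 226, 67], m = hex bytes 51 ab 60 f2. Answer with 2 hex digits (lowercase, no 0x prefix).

Key decimal bytes [176, 43, 26, 230, 87, 112, 226, 67] = b0 2b 1a e6 57 70 e2 43 is 8 bytes > B = 7, so hash it first: H(key) = c7, then zero-pad to 7 bytes: K' = c7 00 00 00 00 00 00.
K' ⊕ ipad = f1 36 36 36 36 36 36.  K' ⊕ opad = 9b 5c 5c 5c 5c 5c 5c.
Inner input = (K'⊕ipad) ∥ m = f1 36 36 36 36 36 36 ∥ 51 ab 60 f2.
Inner hash: sum = 241+54+54+54+54+54+54+81+171+96+242 = 1155; mod 256 = 131 → 83.
Outer input = (K'⊕opad) ∥ inner = 9b 5c 5c 5c 5c 5c 5c ∥ 83.
Outer hash (tag): sum = 155+92+92+92+92+92+92+131 = 838; mod 256 = 70 → 46.

46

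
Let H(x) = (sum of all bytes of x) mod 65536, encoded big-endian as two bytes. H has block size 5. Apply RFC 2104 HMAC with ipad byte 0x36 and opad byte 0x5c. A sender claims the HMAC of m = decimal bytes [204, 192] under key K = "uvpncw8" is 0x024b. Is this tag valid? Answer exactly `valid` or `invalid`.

Key "uvpncw8" = 75 76 70 6e 63 77 38 is 7 bytes > B = 5, so hash it first: H(key) = 02 db, then zero-pad to 5 bytes: K' = 02 db 00 00 00.
K' ⊕ ipad = 34 ed 36 36 36; K' ⊕ opad = 5e 87 5c 5c 5c.
Inner hash: sum = 52+237+54+54+54+204+192 = 847 → 03 4f.
Outer hash (recomputed tag): sum = 94+135+92+92+92+3+79 = 587 → 02 4b.
Recomputed tag = 024b; claimed = 024b → match.

valid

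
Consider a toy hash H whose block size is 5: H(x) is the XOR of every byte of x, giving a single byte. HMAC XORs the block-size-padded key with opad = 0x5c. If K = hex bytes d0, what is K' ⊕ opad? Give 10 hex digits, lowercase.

Key hex bytes d0 is 1 byte ≤ B = 5; zero-pad to 5 bytes: K' = d0 00 00 00 00.
XOR each byte with 0x5c: d0⊕5c=8c, 00⊕5c=5c, 00⊕5c=5c, 00⊕5c=5c, 00⊕5c=5c.

8c5c5c5c5c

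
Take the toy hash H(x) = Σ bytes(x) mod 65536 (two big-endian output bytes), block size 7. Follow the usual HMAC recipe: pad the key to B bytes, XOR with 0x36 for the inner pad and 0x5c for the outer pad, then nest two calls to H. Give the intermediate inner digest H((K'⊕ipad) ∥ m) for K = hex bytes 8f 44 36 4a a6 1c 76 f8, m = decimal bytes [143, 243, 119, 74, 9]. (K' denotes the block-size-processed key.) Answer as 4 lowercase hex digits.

0444

Key hex bytes 8f 44 36 4a a6 1c 76 f8 is 8 bytes > B = 7, so hash it first: H(key) = 03 83, then zero-pad to 7 bytes: K' = 03 83 00 00 00 00 00.
K' ⊕ ipad = 35 b5 36 36 36 36 36.
Inner input = 35 b5 36 36 36 36 36 ∥ 8f f3 77 4a 09.
Inner hash: sum = 53+181+54+54+54+54+54+143+243+119+74+9 = 1092 → 04 44.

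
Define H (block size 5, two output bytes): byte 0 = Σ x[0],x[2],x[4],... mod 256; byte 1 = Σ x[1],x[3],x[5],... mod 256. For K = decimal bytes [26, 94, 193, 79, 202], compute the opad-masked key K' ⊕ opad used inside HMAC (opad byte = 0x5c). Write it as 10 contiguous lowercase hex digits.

46029d1396

Key decimal bytes [26, 94, 193, 79, 202] = 1a 5e c1 4f ca is exactly B = 5 bytes: K' = 1a 5e c1 4f ca.
XOR each byte with 0x5c: 1a⊕5c=46, 5e⊕5c=02, c1⊕5c=9d, 4f⊕5c=13, ca⊕5c=96.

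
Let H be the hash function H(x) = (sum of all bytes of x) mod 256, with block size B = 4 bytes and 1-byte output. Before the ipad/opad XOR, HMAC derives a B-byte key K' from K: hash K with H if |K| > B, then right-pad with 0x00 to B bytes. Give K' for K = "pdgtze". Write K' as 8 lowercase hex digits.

8e000000

|K| = 6 > B = 4, so first hash the key.
H(K): sum = 112+100+103+116+122+101 = 654; mod 256 = 142 → 8e.
Zero-pad H(K) = 8e to 4 bytes: K' = 8e 00 00 00.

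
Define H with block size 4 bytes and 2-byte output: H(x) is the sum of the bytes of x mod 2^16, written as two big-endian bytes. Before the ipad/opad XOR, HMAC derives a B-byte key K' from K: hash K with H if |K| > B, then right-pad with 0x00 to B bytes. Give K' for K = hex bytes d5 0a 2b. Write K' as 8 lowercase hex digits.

Key hex bytes d5 0a 2b is 3 bytes ≤ B = 4; zero-pad to 4 bytes: K' = d5 0a 2b 00.

d50a2b00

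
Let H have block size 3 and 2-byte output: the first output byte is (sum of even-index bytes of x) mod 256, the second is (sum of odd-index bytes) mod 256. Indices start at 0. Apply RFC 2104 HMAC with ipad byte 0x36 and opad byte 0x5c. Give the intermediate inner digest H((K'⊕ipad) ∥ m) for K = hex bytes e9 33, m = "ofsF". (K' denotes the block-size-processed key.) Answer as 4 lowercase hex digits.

c1e7

Key hex bytes e9 33 is 2 bytes ≤ B = 3; zero-pad to 3 bytes: K' = e9 33 00.
K' ⊕ ipad = df 05 36.
Inner input = df 05 36 ∥ 6f 66 73 46.
Inner hash: even-index sum = 449 mod 256 = 193; odd-index sum = 231 mod 256 = 231 → c1 e7.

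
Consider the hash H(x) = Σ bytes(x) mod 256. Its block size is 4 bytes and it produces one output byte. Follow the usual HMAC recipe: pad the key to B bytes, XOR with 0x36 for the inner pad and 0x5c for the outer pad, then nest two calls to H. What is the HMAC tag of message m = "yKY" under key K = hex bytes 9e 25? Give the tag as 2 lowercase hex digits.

37

Key hex bytes 9e 25 is 2 bytes ≤ B = 4; zero-pad to 4 bytes: K' = 9e 25 00 00.
K' ⊕ ipad = a8 13 36 36.  K' ⊕ opad = c2 79 5c 5c.
Inner input = (K'⊕ipad) ∥ m = a8 13 36 36 ∥ 79 4b 59.
Inner hash: sum = 168+19+54+54+121+75+89 = 580; mod 256 = 68 → 44.
Outer input = (K'⊕opad) ∥ inner = c2 79 5c 5c ∥ 44.
Outer hash (tag): sum = 194+121+92+92+68 = 567; mod 256 = 55 → 37.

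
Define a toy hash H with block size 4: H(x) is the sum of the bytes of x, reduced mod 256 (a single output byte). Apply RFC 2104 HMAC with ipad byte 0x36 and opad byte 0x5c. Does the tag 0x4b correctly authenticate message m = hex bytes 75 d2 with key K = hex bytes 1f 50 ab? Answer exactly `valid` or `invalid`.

Key hex bytes 1f 50 ab is 3 bytes ≤ B = 4; zero-pad to 4 bytes: K' = 1f 50 ab 00.
K' ⊕ ipad = 29 66 9d 36; K' ⊕ opad = 43 0c f7 5c.
Inner hash: sum = 41+102+157+54+117+210 = 681; mod 256 = 169 → a9.
Outer hash (recomputed tag): sum = 67+12+247+92+169 = 587; mod 256 = 75 → 4b.
Recomputed tag = 4b; claimed = 4b → match.

valid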